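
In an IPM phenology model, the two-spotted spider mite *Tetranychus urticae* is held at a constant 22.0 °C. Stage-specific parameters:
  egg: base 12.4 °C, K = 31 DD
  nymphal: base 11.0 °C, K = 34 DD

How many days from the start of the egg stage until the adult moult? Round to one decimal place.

6.3 days

egg: 31 / (22.0 − 12.4) = 31 / 9.6 = 3.229 d.
nymphal: 34 / (22.0 − 11.0) = 34 / 11.0 = 3.091 d.
Sum = 6.320 ≈ 6.3 days.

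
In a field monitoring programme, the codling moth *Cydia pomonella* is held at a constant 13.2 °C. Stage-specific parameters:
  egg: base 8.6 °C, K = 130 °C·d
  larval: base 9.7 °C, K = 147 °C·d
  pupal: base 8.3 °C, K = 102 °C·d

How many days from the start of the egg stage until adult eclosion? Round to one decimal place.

91.1 days

egg: 130 / (13.2 − 8.6) = 130 / 4.6 = 28.261 d.
larval: 147 / (13.2 − 9.7) = 147 / 3.5 = 42.000 d.
pupal: 102 / (13.2 − 8.3) = 102 / 4.9 = 20.816 d.
Sum = 91.077 ≈ 91.1 days.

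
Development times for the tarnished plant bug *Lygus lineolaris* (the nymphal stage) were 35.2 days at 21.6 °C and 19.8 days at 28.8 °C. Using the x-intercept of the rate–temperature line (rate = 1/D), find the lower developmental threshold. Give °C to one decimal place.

Equal thermal constants: D₁(T₁ − T_b) = D₂(T₂ − T_b).
35.2·(21.6 − T_b) = 19.8·(28.8 − T_b)
T_b = (35.2·21.6 − 19.8·28.8) / (35.2 − 19.8) = 190.08 / 15.4 = 12.343 °C ≈ 12.3 °C.

12.3 °C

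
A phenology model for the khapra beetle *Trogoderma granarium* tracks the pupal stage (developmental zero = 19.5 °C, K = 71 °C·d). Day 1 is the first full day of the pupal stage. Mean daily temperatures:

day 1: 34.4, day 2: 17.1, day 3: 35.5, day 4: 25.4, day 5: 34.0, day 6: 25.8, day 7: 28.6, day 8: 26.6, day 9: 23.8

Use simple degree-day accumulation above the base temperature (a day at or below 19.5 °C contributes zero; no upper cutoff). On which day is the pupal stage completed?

day 8

Daily DD above 19.5 °C: 14.9, 0.0, 16.0, 5.9, 14.5, 6.3, 9.1, 7.1, 4.3.
Cumulative: 14.9, 14.9, 30.9, 36.8, 51.3, 57.6, 66.7, 73.8, 78.1.
The total first reaches 71 DD on day 8.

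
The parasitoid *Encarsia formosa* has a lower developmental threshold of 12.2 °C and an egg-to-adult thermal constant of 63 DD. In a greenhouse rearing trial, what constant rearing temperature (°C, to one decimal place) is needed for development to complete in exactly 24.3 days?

Required daily accumulation = 63 / 24.3 = 2.593 DD/day.
T = T_base + 2.593 = 12.2 + 2.593 = 14.793 ≈ 14.8 °C.

14.8 °C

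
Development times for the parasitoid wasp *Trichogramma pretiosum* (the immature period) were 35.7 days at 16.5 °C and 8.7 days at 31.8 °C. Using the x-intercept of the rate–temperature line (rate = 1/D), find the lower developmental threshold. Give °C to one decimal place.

Linear rate model ⇒ the product D·(T − T_b) is constant across temperatures.
35.7·(16.5 − T_b) = 8.7·(31.8 − T_b)
T_b = (35.7·16.5 − 8.7·31.8) / (35.7 − 8.7) = 312.39 / 27.0 = 11.570 °C ≈ 11.6 °C.

11.6 °C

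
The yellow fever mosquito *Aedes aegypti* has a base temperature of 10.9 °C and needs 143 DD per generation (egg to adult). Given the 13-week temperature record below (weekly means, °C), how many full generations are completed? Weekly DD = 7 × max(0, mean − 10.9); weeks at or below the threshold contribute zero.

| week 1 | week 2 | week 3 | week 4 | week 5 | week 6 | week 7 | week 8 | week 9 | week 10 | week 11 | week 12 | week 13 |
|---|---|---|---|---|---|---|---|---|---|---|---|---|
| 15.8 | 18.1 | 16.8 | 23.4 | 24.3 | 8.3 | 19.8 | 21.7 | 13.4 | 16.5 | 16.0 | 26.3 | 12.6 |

4 generations

Weekly DD (7 × max(0, T̄ − 10.9)): 34.3, 50.4, 41.3, 87.5, 93.8, 0.0, 62.3, 75.6, 17.5, 39.2, 35.7, 107.8, 11.9.
Season total = 657.3 DD.
Complete generations = ⌊657.3 / 143⌋ = 4.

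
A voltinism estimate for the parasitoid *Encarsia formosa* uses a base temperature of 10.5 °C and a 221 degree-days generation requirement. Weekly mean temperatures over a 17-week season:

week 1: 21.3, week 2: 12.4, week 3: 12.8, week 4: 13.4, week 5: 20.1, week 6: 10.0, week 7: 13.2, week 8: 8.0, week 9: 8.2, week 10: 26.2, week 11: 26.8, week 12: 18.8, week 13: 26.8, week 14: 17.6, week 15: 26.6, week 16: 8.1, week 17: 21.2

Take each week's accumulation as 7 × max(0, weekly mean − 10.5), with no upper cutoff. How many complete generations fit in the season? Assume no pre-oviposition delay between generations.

Weekly DD (7 × max(0, T̄ − 10.5)): 75.6, 13.3, 16.1, 20.3, 67.2, 0.0, 18.9, 0.0, 0.0, 109.9, 114.1, 58.1, 114.1, 49.7, 112.7, 0.0, 74.9.
Season total = 844.9 DD.
Complete generations = ⌊844.9 / 221⌋ = 3.

3 generations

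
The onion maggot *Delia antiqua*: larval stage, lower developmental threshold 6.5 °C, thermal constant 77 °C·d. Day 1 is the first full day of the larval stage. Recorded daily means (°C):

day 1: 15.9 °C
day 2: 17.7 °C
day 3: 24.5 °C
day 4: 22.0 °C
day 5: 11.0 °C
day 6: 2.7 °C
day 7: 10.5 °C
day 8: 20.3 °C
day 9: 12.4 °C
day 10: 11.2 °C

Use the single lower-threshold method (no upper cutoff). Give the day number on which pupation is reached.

Daily DD above 6.5 °C: 9.4, 11.2, 18.0, 15.5, 4.5, 0.0, 4.0, 13.8, 5.9, 4.7.
Cumulative: 9.4, 20.6, 38.6, 54.1, 58.6, 58.6, 62.6, 76.4, 82.3, 87.0.
The total first reaches 77 DD on day 9.

day 9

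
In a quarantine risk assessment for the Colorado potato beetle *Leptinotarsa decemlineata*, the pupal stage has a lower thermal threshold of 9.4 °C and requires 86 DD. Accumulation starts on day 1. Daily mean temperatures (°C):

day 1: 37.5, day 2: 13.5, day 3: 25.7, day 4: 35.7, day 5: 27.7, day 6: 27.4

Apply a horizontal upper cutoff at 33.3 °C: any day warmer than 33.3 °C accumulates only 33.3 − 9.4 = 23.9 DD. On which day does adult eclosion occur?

Daily DD above 9.4 °C (capped at 23.9): 23.9, 4.1, 16.3, 23.9, 18.3, 18.0.
Cumulative: 23.9, 28.0, 44.3, 68.2, 86.5, 104.5.
The total first reaches 86 DD on day 5.

day 5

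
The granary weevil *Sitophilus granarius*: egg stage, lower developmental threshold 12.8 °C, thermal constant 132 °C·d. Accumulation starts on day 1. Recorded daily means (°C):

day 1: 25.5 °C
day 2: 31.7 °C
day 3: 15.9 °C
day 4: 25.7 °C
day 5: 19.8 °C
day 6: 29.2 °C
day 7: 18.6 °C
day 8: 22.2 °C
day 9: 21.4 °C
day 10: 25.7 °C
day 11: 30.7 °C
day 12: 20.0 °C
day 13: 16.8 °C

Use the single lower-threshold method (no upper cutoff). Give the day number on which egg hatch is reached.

Daily DD above 12.8 °C: 12.7, 18.9, 3.1, 12.9, 7.0, 16.4, 5.8, 9.4, 8.6, 12.9, 17.9, 7.2, 4.0.
Cumulative: 12.7, 31.6, 34.7, 47.6, 54.6, 71.0, 76.8, 86.2, 94.8, 107.7, 125.6, 132.8, 136.8.
The total first reaches 132 DD on day 12.

day 12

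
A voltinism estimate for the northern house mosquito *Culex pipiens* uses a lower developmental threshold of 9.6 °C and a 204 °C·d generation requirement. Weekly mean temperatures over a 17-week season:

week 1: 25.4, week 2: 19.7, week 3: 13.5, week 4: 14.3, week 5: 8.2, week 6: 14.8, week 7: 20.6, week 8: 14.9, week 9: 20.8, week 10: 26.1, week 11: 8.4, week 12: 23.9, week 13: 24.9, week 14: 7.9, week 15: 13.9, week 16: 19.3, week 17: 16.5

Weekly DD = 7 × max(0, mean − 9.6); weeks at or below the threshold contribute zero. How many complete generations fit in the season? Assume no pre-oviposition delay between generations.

4 generations

Weekly DD (7 × max(0, T̄ − 9.6)): 110.6, 70.7, 27.3, 32.9, 0.0, 36.4, 77.0, 37.1, 78.4, 115.5, 0.0, 100.1, 107.1, 0.0, 30.1, 67.9, 48.3.
Season total = 939.4 DD.
Complete generations = ⌊939.4 / 204⌋ = 4.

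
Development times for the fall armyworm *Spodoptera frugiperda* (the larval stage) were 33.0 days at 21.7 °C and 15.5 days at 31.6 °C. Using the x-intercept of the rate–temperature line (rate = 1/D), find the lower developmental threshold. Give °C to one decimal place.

12.9 °C

Equal thermal constants: D₁(T₁ − T_b) = D₂(T₂ − T_b).
33.0·(21.7 − T_b) = 15.5·(31.6 − T_b)
T_b = (33.0·21.7 − 15.5·31.6) / (33.0 − 15.5) = 226.30 / 17.5 = 12.931 °C ≈ 12.9 °C.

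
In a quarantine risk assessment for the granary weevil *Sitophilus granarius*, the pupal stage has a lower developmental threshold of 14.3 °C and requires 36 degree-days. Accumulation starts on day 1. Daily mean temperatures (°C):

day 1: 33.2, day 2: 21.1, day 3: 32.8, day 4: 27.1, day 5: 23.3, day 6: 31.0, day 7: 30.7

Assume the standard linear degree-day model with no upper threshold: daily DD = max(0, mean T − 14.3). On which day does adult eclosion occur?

day 3

Daily DD above 14.3 °C: 18.9, 6.8, 18.5, 12.8, 9.0, 16.7, 16.4.
Cumulative: 18.9, 25.7, 44.2, 57.0, 66.0, 82.7, 99.1.
The total first reaches 36 DD on day 3.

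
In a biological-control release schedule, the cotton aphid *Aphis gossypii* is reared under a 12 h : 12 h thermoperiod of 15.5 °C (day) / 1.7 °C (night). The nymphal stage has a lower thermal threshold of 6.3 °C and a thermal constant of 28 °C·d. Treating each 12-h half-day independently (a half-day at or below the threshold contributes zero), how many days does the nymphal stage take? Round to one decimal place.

Day half: max(0, 15.5 − 6.3) × 0.5 = 9.2 × 0.5 = 4.60 DD.
Night half: max(0, 1.7 − 6.3) × 0.5 = 0.0 × 0.5 = 0.00 DD.
Per 24 h: 4.60 DD/day.
Duration = 28 / 4.60 = 6.087 ≈ 6.1 days.

6.1 days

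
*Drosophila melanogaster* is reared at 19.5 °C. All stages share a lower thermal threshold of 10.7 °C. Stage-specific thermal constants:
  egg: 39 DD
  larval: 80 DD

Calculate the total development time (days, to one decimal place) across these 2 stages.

13.5 days

Daily accumulation at 19.5 °C = 19.5 − 10.7 = 8.8 DD/day.
Total K = 39 + 80 = 119 DD.
Total duration = 119 / 8.8 = 13.523 ≈ 13.5 days.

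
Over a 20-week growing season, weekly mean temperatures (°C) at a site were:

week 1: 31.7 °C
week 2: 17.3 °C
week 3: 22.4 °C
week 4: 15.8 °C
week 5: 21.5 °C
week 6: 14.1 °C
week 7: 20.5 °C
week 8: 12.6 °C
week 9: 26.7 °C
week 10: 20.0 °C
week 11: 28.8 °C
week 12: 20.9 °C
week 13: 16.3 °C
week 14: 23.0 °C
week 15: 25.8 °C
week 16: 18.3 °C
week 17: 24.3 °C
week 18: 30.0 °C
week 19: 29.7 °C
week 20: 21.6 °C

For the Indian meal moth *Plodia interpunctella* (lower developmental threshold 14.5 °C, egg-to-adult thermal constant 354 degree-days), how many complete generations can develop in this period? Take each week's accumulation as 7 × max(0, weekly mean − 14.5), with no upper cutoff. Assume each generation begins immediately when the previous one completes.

Weekly DD (7 × max(0, T̄ − 14.5)): 120.4, 19.6, 55.3, 9.1, 49.0, 0.0, 42.0, 0.0, 85.4, 38.5, 100.1, 44.8, 12.6, 59.5, 79.1, 26.6, 68.6, 108.5, 106.4, 49.7.
Season total = 1075.2 DD.
Complete generations = ⌊1075.2 / 354⌋ = 3.

3 generations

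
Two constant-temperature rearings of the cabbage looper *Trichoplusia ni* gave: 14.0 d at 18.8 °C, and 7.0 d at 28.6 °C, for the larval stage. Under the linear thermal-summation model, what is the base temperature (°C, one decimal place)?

Linear rate model ⇒ the product D·(T − T_b) is constant across temperatures.
14.0·(18.8 − T_b) = 7.0·(28.6 − T_b)
T_b = (14.0·18.8 − 7.0·28.6) / (14.0 − 7.0) = 63.00 / 7.0 = 9.000 °C ≈ 9.0 °C.

9.0 °C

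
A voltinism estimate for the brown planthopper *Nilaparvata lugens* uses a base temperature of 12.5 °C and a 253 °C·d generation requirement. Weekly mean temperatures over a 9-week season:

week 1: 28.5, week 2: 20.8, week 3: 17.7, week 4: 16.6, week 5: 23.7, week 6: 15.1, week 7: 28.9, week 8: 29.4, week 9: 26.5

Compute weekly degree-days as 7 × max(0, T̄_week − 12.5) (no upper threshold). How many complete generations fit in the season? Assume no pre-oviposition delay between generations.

Weekly DD (7 × max(0, T̄ − 12.5)): 112.0, 58.1, 36.4, 28.7, 78.4, 18.2, 114.8, 118.3, 98.0.
Season total = 662.9 DD.
Complete generations = ⌊662.9 / 253⌋ = 2.

2 generations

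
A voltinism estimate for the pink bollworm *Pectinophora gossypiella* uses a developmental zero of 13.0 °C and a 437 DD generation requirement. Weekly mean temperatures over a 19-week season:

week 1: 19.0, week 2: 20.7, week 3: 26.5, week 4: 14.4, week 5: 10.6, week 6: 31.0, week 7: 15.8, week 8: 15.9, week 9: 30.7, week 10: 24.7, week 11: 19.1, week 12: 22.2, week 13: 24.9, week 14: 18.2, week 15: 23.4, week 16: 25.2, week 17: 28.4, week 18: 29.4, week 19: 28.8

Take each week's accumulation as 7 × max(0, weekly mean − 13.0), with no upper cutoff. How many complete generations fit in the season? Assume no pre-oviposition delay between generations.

2 generations

Weekly DD (7 × max(0, T̄ − 13.0)): 42.0, 53.9, 94.5, 9.8, 0.0, 126.0, 19.6, 20.3, 123.9, 81.9, 42.7, 64.4, 83.3, 36.4, 72.8, 85.4, 107.8, 114.8, 110.6.
Season total = 1290.1 DD.
Complete generations = ⌊1290.1 / 437⌋ = 2.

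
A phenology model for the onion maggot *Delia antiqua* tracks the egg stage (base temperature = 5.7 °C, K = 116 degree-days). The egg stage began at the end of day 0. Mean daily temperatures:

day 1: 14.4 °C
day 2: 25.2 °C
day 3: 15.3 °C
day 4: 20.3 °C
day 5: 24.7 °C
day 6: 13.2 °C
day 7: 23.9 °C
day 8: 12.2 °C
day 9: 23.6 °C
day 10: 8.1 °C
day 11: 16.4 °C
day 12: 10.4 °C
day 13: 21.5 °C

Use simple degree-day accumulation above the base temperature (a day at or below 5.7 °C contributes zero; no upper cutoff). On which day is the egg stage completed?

Daily DD above 5.7 °C: 8.7, 19.5, 9.6, 14.6, 19.0, 7.5, 18.2, 6.5, 17.9, 2.4, 10.7, 4.7, 15.8.
Cumulative: 8.7, 28.2, 37.8, 52.4, 71.4, 78.9, 97.1, 103.6, 121.5, 123.9, 134.6, 139.3, 155.1.
The total first reaches 116 DD on day 9.

day 9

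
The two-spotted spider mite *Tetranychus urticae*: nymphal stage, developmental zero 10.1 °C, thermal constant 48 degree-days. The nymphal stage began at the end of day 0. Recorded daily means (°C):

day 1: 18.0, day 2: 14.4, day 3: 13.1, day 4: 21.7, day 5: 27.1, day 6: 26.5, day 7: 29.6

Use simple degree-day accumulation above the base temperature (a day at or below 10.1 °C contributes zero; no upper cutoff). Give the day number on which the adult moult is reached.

day 6

Daily DD above 10.1 °C: 7.9, 4.3, 3.0, 11.6, 17.0, 16.4, 19.5.
Cumulative: 7.9, 12.2, 15.2, 26.8, 43.8, 60.2, 79.7.
The total first reaches 48 DD on day 6.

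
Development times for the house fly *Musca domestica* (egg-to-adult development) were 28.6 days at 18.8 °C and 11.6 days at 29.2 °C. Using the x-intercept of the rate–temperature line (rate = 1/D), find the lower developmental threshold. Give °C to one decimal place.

11.7 °C

Under the model K = D·(T − T_b), so D₁·(T₁ − T_b) = D₂·(T₂ − T_b).
28.6·(18.8 − T_b) = 11.6·(29.2 − T_b)
T_b = (28.6·18.8 − 11.6·29.2) / (28.6 − 11.6) = 198.96 / 17.0 = 11.704 °C ≈ 11.7 °C.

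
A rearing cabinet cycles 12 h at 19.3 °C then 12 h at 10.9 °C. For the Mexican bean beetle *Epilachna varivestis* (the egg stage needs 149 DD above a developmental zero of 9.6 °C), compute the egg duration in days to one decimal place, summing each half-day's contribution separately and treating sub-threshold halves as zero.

27.1 days

Day half: max(0, 19.3 − 9.6) × 0.5 = 9.7 × 0.5 = 4.85 DD.
Night half: max(0, 10.9 − 9.6) × 0.5 = 1.3 × 0.5 = 0.65 DD.
Per 24 h: 5.50 DD/day.
Duration = 149 / 5.50 = 27.091 ≈ 27.1 days.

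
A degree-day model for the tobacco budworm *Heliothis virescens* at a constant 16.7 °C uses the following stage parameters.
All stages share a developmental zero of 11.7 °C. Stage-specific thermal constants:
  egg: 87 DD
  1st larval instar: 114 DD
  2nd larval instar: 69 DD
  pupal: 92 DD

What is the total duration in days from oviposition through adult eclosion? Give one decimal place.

72.4 days

Daily accumulation at 16.7 °C = 16.7 − 11.7 = 5.0 DD/day.
Total K = 87 + 114 + 69 + 92 = 362 DD.
Total duration = 362 / 5.0 = 72.400 ≈ 72.4 days.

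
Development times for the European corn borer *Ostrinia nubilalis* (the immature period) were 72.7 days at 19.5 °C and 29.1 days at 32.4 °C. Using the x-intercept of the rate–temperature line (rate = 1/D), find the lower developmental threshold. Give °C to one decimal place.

10.9 °C

Under the model K = D·(T − T_b), so D₁·(T₁ − T_b) = D₂·(T₂ − T_b).
72.7·(19.5 − T_b) = 29.1·(32.4 − T_b)
T_b = (72.7·19.5 − 29.1·32.4) / (72.7 − 29.1) = 474.81 / 43.6 = 10.890 °C ≈ 10.9 °C.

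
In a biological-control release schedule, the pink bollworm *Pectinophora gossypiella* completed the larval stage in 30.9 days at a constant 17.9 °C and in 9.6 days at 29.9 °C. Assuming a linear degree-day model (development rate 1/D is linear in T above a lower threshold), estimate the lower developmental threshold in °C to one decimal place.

12.5 °C

Under the model K = D·(T − T_b), so D₁·(T₁ − T_b) = D₂·(T₂ − T_b).
30.9·(17.9 − T_b) = 9.6·(29.9 − T_b)
T_b = (30.9·17.9 − 9.6·29.9) / (30.9 − 9.6) = 266.07 / 21.3 = 12.492 °C ≈ 12.5 °C.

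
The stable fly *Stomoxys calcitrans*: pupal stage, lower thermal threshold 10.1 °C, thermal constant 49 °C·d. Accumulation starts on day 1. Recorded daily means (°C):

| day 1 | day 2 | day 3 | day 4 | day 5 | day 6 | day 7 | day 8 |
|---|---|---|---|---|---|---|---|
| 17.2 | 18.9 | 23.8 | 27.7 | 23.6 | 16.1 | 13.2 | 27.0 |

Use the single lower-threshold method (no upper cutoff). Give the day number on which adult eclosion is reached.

Daily DD above 10.1 °C: 7.1, 8.8, 13.7, 17.6, 13.5, 6.0, 3.1, 16.9.
Cumulative: 7.1, 15.9, 29.6, 47.2, 60.7, 66.7, 69.8, 86.7.
The total first reaches 49 DD on day 5.

day 5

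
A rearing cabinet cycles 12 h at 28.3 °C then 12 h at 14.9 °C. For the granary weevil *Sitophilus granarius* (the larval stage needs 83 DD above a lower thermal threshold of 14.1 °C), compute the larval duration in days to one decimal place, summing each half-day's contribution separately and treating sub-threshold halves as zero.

Day half: max(0, 28.3 − 14.1) × 0.5 = 14.2 × 0.5 = 7.10 DD.
Night half: max(0, 14.9 − 14.1) × 0.5 = 0.8 × 0.5 = 0.40 DD.
Per 24 h: 7.50 DD/day.
Duration = 83 / 7.50 = 11.067 ≈ 11.1 days.

11.1 days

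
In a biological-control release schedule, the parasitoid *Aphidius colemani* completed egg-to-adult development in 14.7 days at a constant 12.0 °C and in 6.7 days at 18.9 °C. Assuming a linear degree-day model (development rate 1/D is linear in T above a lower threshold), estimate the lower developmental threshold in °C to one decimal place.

Under the model K = D·(T − T_b), so D₁·(T₁ − T_b) = D₂·(T₂ − T_b).
14.7·(12.0 − T_b) = 6.7·(18.9 − T_b)
T_b = (14.7·12.0 − 6.7·18.9) / (14.7 − 6.7) = 49.77 / 8.0 = 6.221 °C ≈ 6.2 °C.

6.2 °C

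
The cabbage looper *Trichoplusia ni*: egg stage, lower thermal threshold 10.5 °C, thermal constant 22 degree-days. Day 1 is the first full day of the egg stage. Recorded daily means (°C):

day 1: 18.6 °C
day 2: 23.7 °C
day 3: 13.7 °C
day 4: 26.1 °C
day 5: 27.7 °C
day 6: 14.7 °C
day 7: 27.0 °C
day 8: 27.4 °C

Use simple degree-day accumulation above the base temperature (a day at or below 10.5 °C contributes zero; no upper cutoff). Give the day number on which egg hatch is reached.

Daily DD above 10.5 °C: 8.1, 13.2, 3.2, 15.6, 17.2, 4.2, 16.5, 16.9.
Cumulative: 8.1, 21.3, 24.5, 40.1, 57.3, 61.5, 78.0, 94.9.
The total first reaches 22 DD on day 3.

day 3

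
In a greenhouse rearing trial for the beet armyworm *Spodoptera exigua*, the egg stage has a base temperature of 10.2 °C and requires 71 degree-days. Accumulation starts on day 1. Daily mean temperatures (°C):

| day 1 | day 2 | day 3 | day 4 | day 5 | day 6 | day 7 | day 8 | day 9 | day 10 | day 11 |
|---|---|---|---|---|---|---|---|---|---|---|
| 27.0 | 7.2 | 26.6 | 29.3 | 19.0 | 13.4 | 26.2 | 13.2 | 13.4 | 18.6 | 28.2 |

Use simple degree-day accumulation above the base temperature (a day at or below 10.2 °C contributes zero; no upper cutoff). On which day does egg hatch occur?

day 7

Daily DD above 10.2 °C: 16.8, 0.0, 16.4, 19.1, 8.8, 3.2, 16.0, 3.0, 3.2, 8.4, 18.0.
Cumulative: 16.8, 16.8, 33.2, 52.3, 61.1, 64.3, 80.3, 83.3, 86.5, 94.9, 112.9.
The total first reaches 71 DD on day 7.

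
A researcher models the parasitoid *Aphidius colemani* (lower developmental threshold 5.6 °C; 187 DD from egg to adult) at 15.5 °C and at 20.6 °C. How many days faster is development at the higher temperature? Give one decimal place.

6.4 days

At 15.5 °C: 187 / (15.5 − 5.6) = 187 / 9.9 = 18.889 d.
At 20.6 °C: 187 / (20.6 − 5.6) = 187 / 15.0 = 12.467 d.
Difference = |18.889 − 12.467| = 6.422 ≈ 6.4 days.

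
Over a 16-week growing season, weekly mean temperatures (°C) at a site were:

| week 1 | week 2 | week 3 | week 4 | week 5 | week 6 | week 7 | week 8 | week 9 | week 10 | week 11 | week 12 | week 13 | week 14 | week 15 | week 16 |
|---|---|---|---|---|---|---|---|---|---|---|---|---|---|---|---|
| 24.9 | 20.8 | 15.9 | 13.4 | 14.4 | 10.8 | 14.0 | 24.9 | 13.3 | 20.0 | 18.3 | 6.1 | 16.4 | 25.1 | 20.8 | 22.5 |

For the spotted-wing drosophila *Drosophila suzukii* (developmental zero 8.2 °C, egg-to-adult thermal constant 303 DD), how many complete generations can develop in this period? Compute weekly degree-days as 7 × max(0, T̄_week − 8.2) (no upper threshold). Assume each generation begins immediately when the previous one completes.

3 generations

Weekly DD (7 × max(0, T̄ − 8.2)): 116.9, 88.2, 53.9, 36.4, 43.4, 18.2, 40.6, 116.9, 35.7, 82.6, 70.7, 0.0, 57.4, 118.3, 88.2, 100.1.
Season total = 1067.5 DD.
Complete generations = ⌊1067.5 / 303⌋ = 3.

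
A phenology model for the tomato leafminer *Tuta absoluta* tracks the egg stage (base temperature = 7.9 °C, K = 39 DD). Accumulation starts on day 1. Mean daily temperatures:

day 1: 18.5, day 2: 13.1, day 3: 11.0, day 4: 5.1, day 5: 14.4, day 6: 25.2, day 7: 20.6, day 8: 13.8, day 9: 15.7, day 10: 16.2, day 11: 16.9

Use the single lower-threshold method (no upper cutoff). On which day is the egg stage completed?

Daily DD above 7.9 °C: 10.6, 5.2, 3.1, 0.0, 6.5, 17.3, 12.7, 5.9, 7.8, 8.3, 9.0.
Cumulative: 10.6, 15.8, 18.9, 18.9, 25.4, 42.7, 55.4, 61.3, 69.1, 77.4, 86.4.
The total first reaches 39 DD on day 6.

day 6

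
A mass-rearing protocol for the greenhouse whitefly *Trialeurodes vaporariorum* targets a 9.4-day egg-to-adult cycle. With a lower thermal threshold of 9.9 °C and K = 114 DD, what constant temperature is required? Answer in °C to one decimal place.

Required daily accumulation = 114 / 9.4 = 12.128 DD/day.
T = T_base + 12.128 = 9.9 + 12.128 = 22.028 ≈ 22.0 °C.

22.0 °C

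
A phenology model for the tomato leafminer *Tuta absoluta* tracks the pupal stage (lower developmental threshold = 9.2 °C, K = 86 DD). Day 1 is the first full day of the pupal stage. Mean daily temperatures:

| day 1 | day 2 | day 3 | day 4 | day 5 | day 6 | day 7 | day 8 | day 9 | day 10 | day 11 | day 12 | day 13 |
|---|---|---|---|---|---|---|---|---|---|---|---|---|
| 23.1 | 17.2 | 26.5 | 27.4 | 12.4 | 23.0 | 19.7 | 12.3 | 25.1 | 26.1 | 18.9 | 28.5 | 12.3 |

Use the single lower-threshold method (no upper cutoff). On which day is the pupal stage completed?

day 8

Daily DD above 9.2 °C: 13.9, 8.0, 17.3, 18.2, 3.2, 13.8, 10.5, 3.1, 15.9, 16.9, 9.7, 19.3, 3.1.
Cumulative: 13.9, 21.9, 39.2, 57.4, 60.6, 74.4, 84.9, 88.0, 103.9, 120.8, 130.5, 149.8, 152.9.
The total first reaches 86 DD on day 8.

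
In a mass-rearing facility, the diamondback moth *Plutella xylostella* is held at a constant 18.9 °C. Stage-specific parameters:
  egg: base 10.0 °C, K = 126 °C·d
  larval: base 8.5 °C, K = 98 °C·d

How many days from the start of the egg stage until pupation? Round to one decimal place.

egg: 126 / (18.9 − 10.0) = 126 / 8.9 = 14.157 d.
larval: 98 / (18.9 − 8.5) = 98 / 10.4 = 9.423 d.
Sum = 23.580 ≈ 23.6 days.

23.6 days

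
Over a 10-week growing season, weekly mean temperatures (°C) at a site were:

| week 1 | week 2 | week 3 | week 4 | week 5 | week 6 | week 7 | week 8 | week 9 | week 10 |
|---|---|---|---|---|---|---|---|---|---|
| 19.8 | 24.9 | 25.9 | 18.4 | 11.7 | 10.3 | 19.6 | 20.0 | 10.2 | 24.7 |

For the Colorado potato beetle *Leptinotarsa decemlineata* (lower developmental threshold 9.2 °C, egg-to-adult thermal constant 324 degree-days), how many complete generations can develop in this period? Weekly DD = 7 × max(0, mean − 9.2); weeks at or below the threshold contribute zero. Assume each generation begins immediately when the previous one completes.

2 generations

Weekly DD (7 × max(0, T̄ − 9.2)): 74.2, 109.9, 116.9, 64.4, 17.5, 7.7, 72.8, 75.6, 7.0, 108.5.
Season total = 654.5 DD.
Complete generations = ⌊654.5 / 324⌋ = 2.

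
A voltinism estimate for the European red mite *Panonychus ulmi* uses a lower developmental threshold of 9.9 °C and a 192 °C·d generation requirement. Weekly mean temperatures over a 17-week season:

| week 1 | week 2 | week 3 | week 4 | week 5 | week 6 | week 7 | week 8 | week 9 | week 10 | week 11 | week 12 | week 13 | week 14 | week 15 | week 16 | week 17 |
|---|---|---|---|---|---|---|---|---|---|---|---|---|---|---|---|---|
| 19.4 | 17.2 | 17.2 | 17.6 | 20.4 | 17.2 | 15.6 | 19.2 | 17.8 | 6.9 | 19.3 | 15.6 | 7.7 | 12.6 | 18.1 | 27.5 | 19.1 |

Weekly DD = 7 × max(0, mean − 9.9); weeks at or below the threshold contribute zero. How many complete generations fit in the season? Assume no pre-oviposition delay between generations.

Weekly DD (7 × max(0, T̄ − 9.9)): 66.5, 51.1, 51.1, 53.9, 73.5, 51.1, 39.9, 65.1, 55.3, 0.0, 65.8, 39.9, 0.0, 18.9, 57.4, 123.2, 64.4.
Season total = 877.1 DD.
Complete generations = ⌊877.1 / 192⌋ = 4.

4 generations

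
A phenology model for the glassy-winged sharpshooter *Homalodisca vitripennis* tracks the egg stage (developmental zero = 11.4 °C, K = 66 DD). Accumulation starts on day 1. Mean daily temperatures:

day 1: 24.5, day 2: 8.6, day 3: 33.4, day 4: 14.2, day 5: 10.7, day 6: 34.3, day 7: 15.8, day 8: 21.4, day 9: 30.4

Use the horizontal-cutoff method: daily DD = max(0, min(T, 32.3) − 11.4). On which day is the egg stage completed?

Daily DD above 11.4 °C (capped at 20.9): 13.1, 0.0, 20.9, 2.8, 0.0, 20.9, 4.4, 10.0, 19.0.
Cumulative: 13.1, 13.1, 34.0, 36.8, 36.8, 57.7, 62.1, 72.1, 91.1.
The total first reaches 66 DD on day 8.

day 8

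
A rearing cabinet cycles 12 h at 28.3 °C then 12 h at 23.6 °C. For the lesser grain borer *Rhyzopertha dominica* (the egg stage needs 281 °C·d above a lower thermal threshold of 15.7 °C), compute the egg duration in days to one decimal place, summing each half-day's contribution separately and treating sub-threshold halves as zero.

27.4 days

Day half: max(0, 28.3 − 15.7) × 0.5 = 12.6 × 0.5 = 6.30 DD.
Night half: max(0, 23.6 − 15.7) × 0.5 = 7.9 × 0.5 = 3.95 DD.
Per 24 h: 10.25 DD/day.
Duration = 281 / 10.25 = 27.415 ≈ 27.4 days.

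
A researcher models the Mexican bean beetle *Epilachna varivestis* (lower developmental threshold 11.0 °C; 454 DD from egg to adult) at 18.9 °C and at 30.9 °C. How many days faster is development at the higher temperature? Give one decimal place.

34.7 days

At 18.9 °C: 454 / (18.9 − 11.0) = 454 / 7.9 = 57.468 d.
At 30.9 °C: 454 / (30.9 − 11.0) = 454 / 19.9 = 22.814 d.
Difference = |57.468 − 22.814| = 34.654 ≈ 34.7 days.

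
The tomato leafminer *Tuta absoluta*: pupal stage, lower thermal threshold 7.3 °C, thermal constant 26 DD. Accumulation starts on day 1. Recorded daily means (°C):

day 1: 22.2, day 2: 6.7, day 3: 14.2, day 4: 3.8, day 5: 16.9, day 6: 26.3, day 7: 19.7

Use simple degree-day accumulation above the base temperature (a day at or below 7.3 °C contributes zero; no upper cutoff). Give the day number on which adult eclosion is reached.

day 5

Daily DD above 7.3 °C: 14.9, 0.0, 6.9, 0.0, 9.6, 19.0, 12.4.
Cumulative: 14.9, 14.9, 21.8, 21.8, 31.4, 50.4, 62.8.
The total first reaches 26 DD on day 5.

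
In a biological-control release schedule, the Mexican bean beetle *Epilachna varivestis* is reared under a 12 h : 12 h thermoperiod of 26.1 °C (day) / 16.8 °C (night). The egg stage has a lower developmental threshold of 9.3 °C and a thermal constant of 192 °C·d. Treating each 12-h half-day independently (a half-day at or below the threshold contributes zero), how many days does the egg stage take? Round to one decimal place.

Day half: max(0, 26.1 − 9.3) × 0.5 = 16.8 × 0.5 = 8.40 DD.
Night half: max(0, 16.8 − 9.3) × 0.5 = 7.5 × 0.5 = 3.75 DD.
Per 24 h: 12.15 DD/day.
Duration = 192 / 12.15 = 15.802 ≈ 15.8 days.

15.8 days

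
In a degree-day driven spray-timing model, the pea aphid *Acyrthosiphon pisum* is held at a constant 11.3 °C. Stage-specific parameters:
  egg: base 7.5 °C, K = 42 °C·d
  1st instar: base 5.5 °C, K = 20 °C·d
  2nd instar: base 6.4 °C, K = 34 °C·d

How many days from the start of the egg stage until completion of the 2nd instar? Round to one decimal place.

21.4 days

egg: 42 / (11.3 − 7.5) = 42 / 3.8 = 11.053 d.
1st instar: 20 / (11.3 − 5.5) = 20 / 5.8 = 3.448 d.
2nd instar: 34 / (11.3 − 6.4) = 34 / 4.9 = 6.939 d.
Sum = 21.440 ≈ 21.4 days.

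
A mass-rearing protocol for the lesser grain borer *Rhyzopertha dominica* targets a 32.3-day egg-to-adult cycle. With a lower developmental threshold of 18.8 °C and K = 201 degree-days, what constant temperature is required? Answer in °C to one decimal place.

25.0 °C

Required daily accumulation = 201 / 32.3 = 6.223 DD/day.
T = T_base + 6.223 = 18.8 + 6.223 = 25.023 ≈ 25.0 °C.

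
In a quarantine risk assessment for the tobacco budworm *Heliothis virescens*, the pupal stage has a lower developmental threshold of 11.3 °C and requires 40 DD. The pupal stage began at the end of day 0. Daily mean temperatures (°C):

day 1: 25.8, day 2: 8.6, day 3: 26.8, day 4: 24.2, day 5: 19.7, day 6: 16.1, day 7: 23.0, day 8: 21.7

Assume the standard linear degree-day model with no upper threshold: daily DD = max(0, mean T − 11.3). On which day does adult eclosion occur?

Daily DD above 11.3 °C: 14.5, 0.0, 15.5, 12.9, 8.4, 4.8, 11.7, 10.4.
Cumulative: 14.5, 14.5, 30.0, 42.9, 51.3, 56.1, 67.8, 78.2.
The total first reaches 40 DD on day 4.

day 4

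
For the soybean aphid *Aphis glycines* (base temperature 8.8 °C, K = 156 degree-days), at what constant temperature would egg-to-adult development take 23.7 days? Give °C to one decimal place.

Required daily accumulation = 156 / 23.7 = 6.582 DD/day.
T = T_base + 6.582 = 8.8 + 6.582 = 15.382 ≈ 15.4 °C.

15.4 °C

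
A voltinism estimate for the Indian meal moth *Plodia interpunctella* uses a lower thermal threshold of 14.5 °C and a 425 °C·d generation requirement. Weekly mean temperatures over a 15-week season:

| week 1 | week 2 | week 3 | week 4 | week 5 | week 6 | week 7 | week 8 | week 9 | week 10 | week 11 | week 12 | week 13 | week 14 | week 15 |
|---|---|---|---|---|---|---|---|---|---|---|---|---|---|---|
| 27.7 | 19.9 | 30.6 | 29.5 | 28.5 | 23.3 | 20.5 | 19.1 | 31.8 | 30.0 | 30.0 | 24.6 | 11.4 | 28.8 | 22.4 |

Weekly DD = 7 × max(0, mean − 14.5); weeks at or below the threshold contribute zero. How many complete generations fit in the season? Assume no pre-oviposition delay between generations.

Weekly DD (7 × max(0, T̄ − 14.5)): 92.4, 37.8, 112.7, 105.0, 98.0, 61.6, 42.0, 32.2, 121.1, 108.5, 108.5, 70.7, 0.0, 100.1, 55.3.
Season total = 1145.9 DD.
Complete generations = ⌊1145.9 / 425⌋ = 2.

2 generations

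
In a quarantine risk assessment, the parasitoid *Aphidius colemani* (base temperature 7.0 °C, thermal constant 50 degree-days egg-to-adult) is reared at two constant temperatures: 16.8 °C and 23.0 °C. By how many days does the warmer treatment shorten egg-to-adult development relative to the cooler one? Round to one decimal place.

2.0 days

At 16.8 °C: 50 / (16.8 − 7.0) = 50 / 9.8 = 5.102 d.
At 23.0 °C: 50 / (23.0 − 7.0) = 50 / 16.0 = 3.125 d.
Difference = |5.102 − 3.125| = 1.977 ≈ 2.0 days.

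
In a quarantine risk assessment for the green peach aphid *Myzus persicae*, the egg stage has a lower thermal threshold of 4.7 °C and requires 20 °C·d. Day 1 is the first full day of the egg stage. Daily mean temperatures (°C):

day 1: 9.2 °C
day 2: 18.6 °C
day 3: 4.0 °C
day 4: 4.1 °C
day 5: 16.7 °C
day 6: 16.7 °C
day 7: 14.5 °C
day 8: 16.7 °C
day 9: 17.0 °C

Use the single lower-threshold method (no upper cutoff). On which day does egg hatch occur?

day 5

Daily DD above 4.7 °C: 4.5, 13.9, 0.0, 0.0, 12.0, 12.0, 9.8, 12.0, 12.3.
Cumulative: 4.5, 18.4, 18.4, 18.4, 30.4, 42.4, 52.2, 64.2, 76.5.
The total first reaches 20 DD on day 5.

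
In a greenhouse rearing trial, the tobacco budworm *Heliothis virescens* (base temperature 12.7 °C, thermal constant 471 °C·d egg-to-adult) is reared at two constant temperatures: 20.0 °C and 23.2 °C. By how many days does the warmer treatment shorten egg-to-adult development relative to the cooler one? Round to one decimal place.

19.7 days

At 20.0 °C: 471 / (20.0 − 12.7) = 471 / 7.3 = 64.521 d.
At 23.2 °C: 471 / (23.2 − 12.7) = 471 / 10.5 = 44.857 d.
Difference = |64.521 − 44.857| = 19.663 ≈ 19.7 days.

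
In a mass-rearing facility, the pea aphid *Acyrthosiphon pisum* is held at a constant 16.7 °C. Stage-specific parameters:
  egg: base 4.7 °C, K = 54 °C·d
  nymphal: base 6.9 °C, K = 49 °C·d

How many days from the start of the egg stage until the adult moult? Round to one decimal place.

9.5 days

egg: 54 / (16.7 − 4.7) = 54 / 12.0 = 4.500 d.
nymphal: 49 / (16.7 − 6.9) = 49 / 9.8 = 5.000 d.
Sum = 9.500 ≈ 9.5 days.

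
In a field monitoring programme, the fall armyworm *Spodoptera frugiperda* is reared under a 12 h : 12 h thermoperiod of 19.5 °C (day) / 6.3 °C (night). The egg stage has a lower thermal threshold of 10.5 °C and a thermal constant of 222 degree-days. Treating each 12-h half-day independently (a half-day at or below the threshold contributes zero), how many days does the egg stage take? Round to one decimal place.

Day half: max(0, 19.5 − 10.5) × 0.5 = 9.0 × 0.5 = 4.50 DD.
Night half: max(0, 6.3 − 10.5) × 0.5 = 0.0 × 0.5 = 0.00 DD.
Per 24 h: 4.50 DD/day.
Duration = 222 / 4.50 = 49.333 ≈ 49.3 days.

49.3 days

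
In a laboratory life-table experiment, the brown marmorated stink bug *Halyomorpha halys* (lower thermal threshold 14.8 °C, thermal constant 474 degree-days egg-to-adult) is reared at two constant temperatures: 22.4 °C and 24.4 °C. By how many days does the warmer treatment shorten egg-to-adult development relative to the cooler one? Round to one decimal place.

13.0 days

At 22.4 °C: 474 / (22.4 − 14.8) = 474 / 7.6 = 62.368 d.
At 24.4 °C: 474 / (24.4 − 14.8) = 474 / 9.6 = 49.375 d.
Difference = |62.368 − 49.375| = 12.993 ≈ 13.0 days.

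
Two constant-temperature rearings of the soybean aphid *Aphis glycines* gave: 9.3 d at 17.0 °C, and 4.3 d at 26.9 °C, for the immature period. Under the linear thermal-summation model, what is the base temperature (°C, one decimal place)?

8.5 °C

Linear rate model ⇒ the product D·(T − T_b) is constant across temperatures.
9.3·(17.0 − T_b) = 4.3·(26.9 − T_b)
T_b = (9.3·17.0 − 4.3·26.9) / (9.3 − 4.3) = 42.43 / 5.0 = 8.486 °C ≈ 8.5 °C.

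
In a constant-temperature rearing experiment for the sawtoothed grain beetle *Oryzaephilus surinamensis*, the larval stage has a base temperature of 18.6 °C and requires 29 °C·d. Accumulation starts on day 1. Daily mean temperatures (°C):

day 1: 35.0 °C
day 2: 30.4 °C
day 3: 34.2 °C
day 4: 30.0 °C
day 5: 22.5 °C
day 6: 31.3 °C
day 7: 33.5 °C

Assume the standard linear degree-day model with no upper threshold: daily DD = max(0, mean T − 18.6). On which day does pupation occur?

day 3

Daily DD above 18.6 °C: 16.4, 11.8, 15.6, 11.4, 3.9, 12.7, 14.9.
Cumulative: 16.4, 28.2, 43.8, 55.2, 59.1, 71.8, 86.7.
The total first reaches 29 DD on day 3.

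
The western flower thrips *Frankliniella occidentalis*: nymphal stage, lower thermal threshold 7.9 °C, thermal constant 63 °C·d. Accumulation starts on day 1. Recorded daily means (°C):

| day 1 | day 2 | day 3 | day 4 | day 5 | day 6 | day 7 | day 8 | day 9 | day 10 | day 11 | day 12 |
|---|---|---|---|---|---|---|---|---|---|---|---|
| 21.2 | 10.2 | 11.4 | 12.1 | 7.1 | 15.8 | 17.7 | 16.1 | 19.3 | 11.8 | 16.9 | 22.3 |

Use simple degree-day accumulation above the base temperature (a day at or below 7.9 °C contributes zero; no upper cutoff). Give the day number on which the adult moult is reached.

day 10

Daily DD above 7.9 °C: 13.3, 2.3, 3.5, 4.2, 0.0, 7.9, 9.8, 8.2, 11.4, 3.9, 9.0, 14.4.
Cumulative: 13.3, 15.6, 19.1, 23.3, 23.3, 31.2, 41.0, 49.2, 60.6, 64.5, 73.5, 87.9.
The total first reaches 63 DD on day 10.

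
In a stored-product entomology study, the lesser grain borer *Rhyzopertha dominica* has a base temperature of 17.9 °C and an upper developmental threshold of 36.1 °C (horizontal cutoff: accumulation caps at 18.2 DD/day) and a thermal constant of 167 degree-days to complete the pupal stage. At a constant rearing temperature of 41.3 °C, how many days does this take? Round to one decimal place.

Temperature 41.3 °C exceeds the upper threshold, so daily accumulation caps at 36.1 − 17.9 = 18.2 DD/day.
Duration = 167 / 18.2 = 9.176 ≈ 9.2 days.

9.2 days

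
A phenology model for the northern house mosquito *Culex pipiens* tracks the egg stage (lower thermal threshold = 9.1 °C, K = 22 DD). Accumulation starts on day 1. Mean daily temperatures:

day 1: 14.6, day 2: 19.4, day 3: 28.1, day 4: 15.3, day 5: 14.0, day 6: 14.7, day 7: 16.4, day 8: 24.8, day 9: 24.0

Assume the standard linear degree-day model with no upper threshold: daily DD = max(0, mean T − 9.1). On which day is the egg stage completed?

Daily DD above 9.1 °C: 5.5, 10.3, 19.0, 6.2, 4.9, 5.6, 7.3, 15.7, 14.9.
Cumulative: 5.5, 15.8, 34.8, 41.0, 45.9, 51.5, 58.8, 74.5, 89.4.
The total first reaches 22 DD on day 3.

day 3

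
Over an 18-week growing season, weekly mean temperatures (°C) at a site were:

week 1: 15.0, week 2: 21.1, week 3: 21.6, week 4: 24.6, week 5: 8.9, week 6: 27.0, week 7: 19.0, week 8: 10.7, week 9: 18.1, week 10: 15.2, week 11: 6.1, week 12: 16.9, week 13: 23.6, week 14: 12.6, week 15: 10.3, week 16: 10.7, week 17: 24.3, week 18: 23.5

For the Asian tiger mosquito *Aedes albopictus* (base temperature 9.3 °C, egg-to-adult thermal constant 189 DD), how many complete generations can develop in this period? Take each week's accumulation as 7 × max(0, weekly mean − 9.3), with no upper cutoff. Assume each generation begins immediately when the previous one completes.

Weekly DD (7 × max(0, T̄ − 9.3)): 39.9, 82.6, 86.1, 107.1, 0.0, 123.9, 67.9, 9.8, 61.6, 41.3, 0.0, 53.2, 100.1, 23.1, 7.0, 9.8, 105.0, 99.4.
Season total = 1017.8 DD.
Complete generations = ⌊1017.8 / 189⌋ = 5.

5 generations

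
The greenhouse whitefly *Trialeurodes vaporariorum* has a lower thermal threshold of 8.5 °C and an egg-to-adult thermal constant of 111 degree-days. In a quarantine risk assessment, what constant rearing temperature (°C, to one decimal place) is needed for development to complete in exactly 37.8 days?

11.4 °C

Required daily accumulation = 111 / 37.8 = 2.937 DD/day.
T = T_base + 2.937 = 8.5 + 2.937 = 11.437 ≈ 11.4 °C.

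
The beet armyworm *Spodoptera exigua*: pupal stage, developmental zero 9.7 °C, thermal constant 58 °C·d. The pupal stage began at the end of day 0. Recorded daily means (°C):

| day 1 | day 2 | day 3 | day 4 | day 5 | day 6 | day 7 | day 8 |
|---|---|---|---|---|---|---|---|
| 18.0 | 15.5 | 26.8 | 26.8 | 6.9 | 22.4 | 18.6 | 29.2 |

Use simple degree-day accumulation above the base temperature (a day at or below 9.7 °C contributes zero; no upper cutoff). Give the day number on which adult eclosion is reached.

Daily DD above 9.7 °C: 8.3, 5.8, 17.1, 17.1, 0.0, 12.7, 8.9, 19.5.
Cumulative: 8.3, 14.1, 31.2, 48.3, 48.3, 61.0, 69.9, 89.4.
The total first reaches 58 DD on day 6.

day 6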